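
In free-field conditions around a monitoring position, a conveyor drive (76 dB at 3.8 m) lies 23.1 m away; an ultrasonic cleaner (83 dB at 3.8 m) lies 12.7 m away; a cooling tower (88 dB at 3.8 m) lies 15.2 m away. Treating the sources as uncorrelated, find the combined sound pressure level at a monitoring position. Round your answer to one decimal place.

77.7 dB

Propagate each source to the receiver with L = L_ref − 20·log₁₀(r/r_ref), then add intensities.
conveyor drive: 76 − 20·log₁₀(23.1/3.8) = 76 − 15.68 = 60.32 dB.
ultrasonic cleaner: 83 − 20·log₁₀(12.7/3.8) = 83 − 10.48 = 72.52 dB.
cooling tower: 88 − 20·log₁₀(15.2/3.8) = 88 − 12.04 = 75.96 dB.
Σ 10^(L/10) = 5.838e+07 → L_total = 10·log₁₀(5.838e+07) = 77.66 dB.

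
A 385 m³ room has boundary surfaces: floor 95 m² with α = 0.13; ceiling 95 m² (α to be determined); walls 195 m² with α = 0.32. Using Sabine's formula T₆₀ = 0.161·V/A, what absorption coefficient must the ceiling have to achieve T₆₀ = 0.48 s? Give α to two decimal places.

From T₆₀ = 0.161·V/A, the target T₆₀ = 0.48 s needs A = 0.161·385/0.48 = 129.14 m².
Absorption from the other surfaces = 95·0.13 + 195·0.32 = 74.75 m², so the ceiling must supply 54.39 m² over 95 m².
α = 54.39/95 = 0.572.

0.57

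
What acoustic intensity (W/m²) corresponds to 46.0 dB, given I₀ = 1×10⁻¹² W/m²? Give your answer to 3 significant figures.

3.98e-08 W/m²

I = I₀·10^(L/10) = 10⁻¹² × 10^(46.0/10) = 10^(-7.400).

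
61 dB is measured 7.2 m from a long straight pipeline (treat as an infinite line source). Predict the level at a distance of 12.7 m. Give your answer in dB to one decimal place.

58.5 dB

Line-source attenuation: ΔL = 10·log₁₀(r₂/r₁) = 10·log₁₀(12.7/7.2) = 2.465 dB.
L₂ = 61 − 10·log₁₀(12.7/7.2) = 61 − 2.465 = 58.54 dB.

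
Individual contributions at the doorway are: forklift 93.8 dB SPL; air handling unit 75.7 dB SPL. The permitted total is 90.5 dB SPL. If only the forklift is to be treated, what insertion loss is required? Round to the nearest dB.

3 dB

Fixed contribution from the other source: Σ 10^(L/10) = 10^(75.7/10) = 3.715e+07 (75.70 dB SPL).
The limit corresponds to 10^(90.5/10) = 1.122e+09; subtracting the fixed part leaves 1.085e+09 for the forklift, i.e. 90.35 dB SPL.
Required insertion loss = 93.8 − 90.35 = 3.45 dB.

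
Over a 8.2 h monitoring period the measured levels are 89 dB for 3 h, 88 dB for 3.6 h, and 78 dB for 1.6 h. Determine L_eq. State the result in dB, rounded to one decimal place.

87.6 dB

Weight each interval's intensity by its duration and average over T = 8.2 h:
Σ tᵢ·10^(Lᵢ/10) = 3·10^(89/10) + 3.6·10^(88/10) + 1.6·10^(78/10) = 4.755e+09.
L_eq = 10·log₁₀(4.755e+09/8.2) = 87.63 dB.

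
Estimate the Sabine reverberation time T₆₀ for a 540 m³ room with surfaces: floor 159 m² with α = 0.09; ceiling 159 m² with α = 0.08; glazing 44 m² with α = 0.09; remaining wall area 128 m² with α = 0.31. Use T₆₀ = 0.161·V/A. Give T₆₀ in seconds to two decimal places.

1.23 s

A = Σ Sᵢαᵢ = 159·0.09 + 159·0.08 + 44·0.09 + 128·0.31 = 70.67 m².
T₆₀ = 0.161 × 540 / 70.67 = 1.230 s.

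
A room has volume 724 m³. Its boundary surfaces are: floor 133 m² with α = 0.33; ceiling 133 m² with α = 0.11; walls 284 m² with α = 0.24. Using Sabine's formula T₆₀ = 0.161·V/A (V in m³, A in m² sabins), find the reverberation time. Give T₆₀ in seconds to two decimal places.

0.92 s

Summing Sᵢαᵢ: 133·0.33 + 133·0.11 + 284·0.24 = 126.68 m².
T₆₀ = 0.161 × 724 / 126.68 = 0.920 s.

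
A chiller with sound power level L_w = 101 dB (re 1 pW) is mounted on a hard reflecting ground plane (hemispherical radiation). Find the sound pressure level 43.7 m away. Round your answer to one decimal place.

60.2 dB

Free-field hemispherical radiation: L_p = L_w − 10·log₁₀(2π·r²), r = 43.7 m.
2π·r² = 1.2e+04 m², 10·log₁₀ of that is 40.791 dB.
L_p = 101 − 40.791 = 60.21 dB.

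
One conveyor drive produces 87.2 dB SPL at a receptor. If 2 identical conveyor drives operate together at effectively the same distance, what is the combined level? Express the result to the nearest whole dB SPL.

N identical incoherent sources raise the level by 10·log₁₀ N.
L_total = 87.2 + 10·log₁₀(2) = 87.2 + 3.010 = 90.21 dB SPL.

90 dB SPL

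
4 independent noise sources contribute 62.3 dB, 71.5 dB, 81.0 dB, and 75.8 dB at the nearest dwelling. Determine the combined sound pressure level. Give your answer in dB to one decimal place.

82.5 dB

For uncorrelated sources the intensities add, so convert each level to linear form, sum, and take 10·log₁₀ of the total.
Σ 10^(L/10) = 10^(62.3/10) + 10^(71.5/10) + 10^(81.0/10) + 10^(75.8/10) = 1.797e+08.
L_total = 10·log₁₀(1.797e+08) = 82.55 dB.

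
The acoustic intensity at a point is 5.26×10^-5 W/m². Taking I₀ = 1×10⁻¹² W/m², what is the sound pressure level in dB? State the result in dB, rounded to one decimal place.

Dividing by I₀ shifts the exponent by 12: I/I₀ = 5.26×10^7.
L = 10·(0.7210 + 7) = 77.21 dB.

77.2 dB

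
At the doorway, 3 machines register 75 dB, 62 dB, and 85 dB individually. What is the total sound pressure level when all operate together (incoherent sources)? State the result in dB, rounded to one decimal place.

85.4 dB

Incoherent sources combine by intensity addition: L_total = 10·log₁₀(Σ 10^(L_i/10)).
Σ 10^(L/10) = 10^(75/10) + 10^(62/10) + 10^(85/10) = 3.494e+08.
L_total = 10·log₁₀(3.494e+08) = 85.43 dB.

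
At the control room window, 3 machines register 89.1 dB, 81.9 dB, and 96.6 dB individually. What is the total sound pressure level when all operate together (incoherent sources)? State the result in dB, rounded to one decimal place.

97.4 dB

Incoherent sources combine by intensity addition: L_total = 10·log₁₀(Σ 10^(L_i/10)).
Σ 10^(L/10) = 10^(89.1/10) + 10^(81.9/10) + 10^(96.6/10) = 5.539e+09.
L_total = 10·log₁₀(5.539e+09) = 97.43 dB.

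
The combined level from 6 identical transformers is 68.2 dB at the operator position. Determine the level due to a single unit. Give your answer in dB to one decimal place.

Dividing the total intensity by 6 lowers the level by 10·log₁₀ 6 = 7.782 dB: L₁ = 68.2 − 7.782.

60.4 dB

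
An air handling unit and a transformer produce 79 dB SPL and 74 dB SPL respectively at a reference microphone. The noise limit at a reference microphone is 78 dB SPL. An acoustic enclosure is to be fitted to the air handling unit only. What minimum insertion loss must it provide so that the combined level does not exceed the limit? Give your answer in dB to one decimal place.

Fixed contribution from the other source: Σ 10^(L/10) = 10^(74/10) = 2.512e+07 (74.00 dB SPL).
To meet 78 dB SPL overall, the treated air handling unit may contribute at most 10^(78/10) − 2.512e+07 = 3.798e+07, i.e. 75.80 dB SPL.
Required insertion loss = 79 − 75.80 = 3.20 dB.

3.2 dB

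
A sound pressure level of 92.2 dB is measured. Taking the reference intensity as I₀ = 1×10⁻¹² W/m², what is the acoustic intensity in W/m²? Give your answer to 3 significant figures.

0.00166 W/m²

I = I₀·10^(L/10) = 10⁻¹² × 10^(92.2/10) = 10^(-2.780).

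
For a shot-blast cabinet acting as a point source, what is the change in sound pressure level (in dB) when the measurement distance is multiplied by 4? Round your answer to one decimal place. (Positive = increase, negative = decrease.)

Point-source spreading: ΔL = −20·log₁₀(r₂/r₁).
ΔL = −20·log₁₀(4) = -12.04 dB.

-12.0 dB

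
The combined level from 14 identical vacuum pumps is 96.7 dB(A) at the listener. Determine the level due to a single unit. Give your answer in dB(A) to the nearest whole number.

14 equal contributions raise the level by 10·log₁₀ 14 = 11.461 dB, so each unit alone gives 96.7 − 11.461.

85 dB(A)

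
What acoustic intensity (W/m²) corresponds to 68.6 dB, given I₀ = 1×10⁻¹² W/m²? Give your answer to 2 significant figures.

7.2e-06 W/m²

L = 10·log₁₀(I/I₀) ⇒ I = I₀·10^(L/10) = 10⁻¹² × 10^6.86.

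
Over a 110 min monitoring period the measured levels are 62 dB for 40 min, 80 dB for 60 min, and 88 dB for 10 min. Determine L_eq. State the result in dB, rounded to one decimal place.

80.5 dB

L_eq = 10·log₁₀[(1/T)·Σ tᵢ·10^(Lᵢ/10)] with T = 110 min.
Σ tᵢ·10^(Lᵢ/10) = 40·10^(62/10) + 60·10^(80/10) + 10·10^(88/10) = 1.237e+10.
L_eq = 10·log₁₀(1.237e+10/110) = 80.51 dB.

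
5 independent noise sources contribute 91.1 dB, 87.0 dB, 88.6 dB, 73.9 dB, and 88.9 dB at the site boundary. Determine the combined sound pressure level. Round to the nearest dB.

95 dB

Incoherent sources combine by intensity addition: L_total = 10·log₁₀(Σ 10^(L_i/10)).
Σ 10^(L/10) = 10^(91.1/10) + 10^(87.0/10) + 10^(88.6/10) + 10^(73.9/10) + 10^(88.9/10) = 3.315e+09.
L_total = 10·log₁₀(3.315e+09) = 95.20 dB.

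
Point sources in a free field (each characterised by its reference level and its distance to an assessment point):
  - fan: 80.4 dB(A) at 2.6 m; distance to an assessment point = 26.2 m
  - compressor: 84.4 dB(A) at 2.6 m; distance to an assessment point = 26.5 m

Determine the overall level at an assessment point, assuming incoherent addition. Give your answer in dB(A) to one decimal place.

65.7 dB(A)

First find each source's level at the receiver (point-source: −20·log₁₀(r/r_ref)), then combine on an intensity basis.
fan: 80.4 − 20·log₁₀(26.2/2.6) = 80.4 − 20.07 = 60.33 dB(A).
compressor: 84.4 − 20·log₁₀(26.5/2.6) = 84.4 − 20.17 = 64.23 dB(A).
Σ 10^(L/10) = 3.731e+06 → L_total = 10·log₁₀(3.731e+06) = 65.72 dB(A).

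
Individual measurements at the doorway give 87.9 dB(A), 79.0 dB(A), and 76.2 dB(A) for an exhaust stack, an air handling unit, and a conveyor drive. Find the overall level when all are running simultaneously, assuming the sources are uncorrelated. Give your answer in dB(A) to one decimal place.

For uncorrelated sources the intensities add, so convert each level to linear form, sum, and take 10·log₁₀ of the total.
Σ 10^(L/10) = 10^(87.9/10) + 10^(79.0/10) + 10^(76.2/10) = 7.377e+08.
L_total = 10·log₁₀(7.377e+08) = 88.68 dB(A).

88.7 dB(A)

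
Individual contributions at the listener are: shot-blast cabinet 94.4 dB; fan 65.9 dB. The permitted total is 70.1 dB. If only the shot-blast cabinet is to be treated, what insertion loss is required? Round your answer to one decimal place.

Fixed contribution from the other source: Σ 10^(L/10) = 10^(65.9/10) = 3.890e+06 (65.90 dB).
To meet 70.1 dB overall, the treated shot-blast cabinet may contribute at most 10^(70.1/10) − 3.890e+06 = 6.342e+06, i.e. 68.02 dB.
Required insertion loss = 94.4 − 68.02 = 26.38 dB.

26.4 dB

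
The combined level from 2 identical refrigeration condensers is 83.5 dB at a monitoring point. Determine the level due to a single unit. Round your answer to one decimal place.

2 equal contributions raise the level by 10·log₁₀ 2 = 3.010 dB, so each unit alone gives 83.5 − 3.010.

80.5 dB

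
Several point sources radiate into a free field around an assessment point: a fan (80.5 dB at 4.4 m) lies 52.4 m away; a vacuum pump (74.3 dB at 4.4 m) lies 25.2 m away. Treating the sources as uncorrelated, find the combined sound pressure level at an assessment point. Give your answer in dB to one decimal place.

Propagate each source to the receiver with L = L_ref − 20·log₁₀(r/r_ref), then add intensities.
fan: 80.5 − 20·log₁₀(52.4/4.4) = 80.5 − 21.52 = 58.98 dB.
vacuum pump: 74.3 − 20·log₁₀(25.2/4.4) = 74.3 − 15.16 = 59.14 dB.
Σ 10^(L/10) = 1.612e+06 → L_total = 10·log₁₀(1.612e+06) = 62.07 dB.

62.1 dB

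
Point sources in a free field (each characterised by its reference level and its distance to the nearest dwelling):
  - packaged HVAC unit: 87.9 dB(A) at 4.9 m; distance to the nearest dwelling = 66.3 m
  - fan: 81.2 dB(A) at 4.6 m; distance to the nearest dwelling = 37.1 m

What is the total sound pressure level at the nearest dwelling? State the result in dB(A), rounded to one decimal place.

67.3 dB(A)

First find each source's level at the receiver (point-source: −20·log₁₀(r/r_ref)), then combine on an intensity basis.
packaged HVAC unit: 87.9 − 20·log₁₀(66.3/4.9) = 87.9 − 22.63 = 65.27 dB(A).
fan: 81.2 − 20·log₁₀(37.1/4.6) = 81.2 − 18.13 = 63.07 dB(A).
Σ 10^(L/10) = 5.395e+06 → L_total = 10·log₁₀(5.395e+06) = 67.32 dB(A).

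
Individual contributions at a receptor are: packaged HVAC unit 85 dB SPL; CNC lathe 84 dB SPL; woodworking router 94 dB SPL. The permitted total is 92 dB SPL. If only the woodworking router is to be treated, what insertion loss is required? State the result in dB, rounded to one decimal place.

The untreated sources together contribute 10^(85/10) + 10^(84/10) = 5.674e+08, i.e. 87.54 dB SPL.
The limit corresponds to 10^(92/10) = 1.585e+09; subtracting the fixed part leaves 1.017e+09 for the woodworking router, i.e. 90.08 dB SPL.
So the woodworking router must be reduced from 94 to 90.08 dB SPL: IL = 3.92 dB.

3.9 dB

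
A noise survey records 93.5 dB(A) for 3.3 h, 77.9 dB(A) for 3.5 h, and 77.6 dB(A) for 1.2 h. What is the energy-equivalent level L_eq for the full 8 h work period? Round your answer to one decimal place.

89.8 dB(A)

Weight each interval's intensity by its duration and average over T = 8 h:
Σ tᵢ·10^(Lᵢ/10) = 3.3·10^(93.5/10) + 3.5·10^(77.9/10) + 1.2·10^(77.6/10) = 7.673e+09.
L_eq = 10·log₁₀(7.673e+09/8) = 89.82 dB(A).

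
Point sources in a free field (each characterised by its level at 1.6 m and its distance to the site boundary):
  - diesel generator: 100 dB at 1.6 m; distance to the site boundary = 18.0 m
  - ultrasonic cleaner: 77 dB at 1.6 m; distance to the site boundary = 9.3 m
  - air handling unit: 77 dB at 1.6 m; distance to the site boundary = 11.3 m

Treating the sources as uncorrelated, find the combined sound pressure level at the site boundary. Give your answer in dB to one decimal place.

79.1 dB

First find each source's level at the receiver (point-source: −20·log₁₀(r/r_ref)), then combine on an intensity basis.
diesel generator: 100 − 20·log₁₀(18.0/1.6) = 100 − 21.02 = 78.98 dB.
ultrasonic cleaner: 77 − 20·log₁₀(9.3/1.6) = 77 − 15.29 = 61.71 dB.
air handling unit: 77 − 20·log₁₀(11.3/1.6) = 77 − 16.98 = 60.02 dB.
Σ 10^(L/10) = 8.150e+07 → L_total = 10·log₁₀(8.150e+07) = 79.11 dB.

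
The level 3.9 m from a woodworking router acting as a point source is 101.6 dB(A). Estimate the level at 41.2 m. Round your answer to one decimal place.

Point-source attenuation: ΔL = 20·log₁₀(r₂/r₁) = 20·log₁₀(41.2/3.9) = 20.477 dB.
L₂ = 101.6 − 20·log₁₀(41.2/3.9) = 101.6 − 20.477 = 81.12 dB(A).

81.1 dB(A)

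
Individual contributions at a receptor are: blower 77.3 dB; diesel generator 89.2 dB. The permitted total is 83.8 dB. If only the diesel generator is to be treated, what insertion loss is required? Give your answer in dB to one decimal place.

Fixed contribution from the other source: Σ 10^(L/10) = 10^(77.3/10) = 5.370e+07 (77.30 dB).
The limit corresponds to 10^(83.8/10) = 2.399e+08; subtracting the fixed part leaves 1.862e+08 for the diesel generator, i.e. 82.70 dB.
Required insertion loss = 89.2 − 82.70 = 6.50 dB.

6.5 dB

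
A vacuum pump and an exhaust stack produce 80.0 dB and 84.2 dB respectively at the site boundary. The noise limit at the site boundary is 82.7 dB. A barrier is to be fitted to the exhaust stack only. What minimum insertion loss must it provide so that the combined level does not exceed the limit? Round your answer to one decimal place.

Fixed contribution from the other source: Σ 10^(L/10) = 10^(80.0/10) = 1.000e+08 (80.00 dB).
The limit corresponds to 10^(82.7/10) = 1.862e+08; subtracting the fixed part leaves 8.621e+07 for the exhaust stack, i.e. 79.36 dB.
So the exhaust stack must be reduced from 84.2 to 79.36 dB: IL = 4.84 dB.

4.8 dB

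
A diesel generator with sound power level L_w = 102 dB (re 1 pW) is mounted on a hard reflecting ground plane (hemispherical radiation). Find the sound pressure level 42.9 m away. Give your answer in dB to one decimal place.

The power spreads over a hemisphere of area 2π·r², so L_p = L_w − 10·log₁₀(2π·r²).
2π·r² = 1.156e+04 m², 10·log₁₀ of that is 40.631 dB.
L_p = 102 − 40.631 = 61.37 dB.

61.4 dB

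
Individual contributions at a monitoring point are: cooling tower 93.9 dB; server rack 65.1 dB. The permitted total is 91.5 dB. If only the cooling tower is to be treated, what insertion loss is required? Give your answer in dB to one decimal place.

2.4 dB

Everything except the cooling tower sums to 10^(65.1/10) = 3.236e+06 in linear terms, 65.10 dB.
The limit corresponds to 10^(91.5/10) = 1.413e+09; subtracting the fixed part leaves 1.409e+09 for the cooling tower, i.e. 91.49 dB.
Required insertion loss = 93.9 − 91.49 = 2.41 dB.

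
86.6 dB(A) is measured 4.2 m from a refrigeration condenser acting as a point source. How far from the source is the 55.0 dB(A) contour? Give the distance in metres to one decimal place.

159.7 m

The 31.6 dB drop corresponds to a distance ratio of 10^(31.6/20) for a point source.
r₂ = 4.2·10^((86.6−55.0)/20) = 4.2·10^(31.6/20) = 159.68 m.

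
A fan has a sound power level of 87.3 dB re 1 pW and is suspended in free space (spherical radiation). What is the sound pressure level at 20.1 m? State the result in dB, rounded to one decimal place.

50.2 dB

The power spreads over a sphere of area 4π·r², so L_p = L_w − 10·log₁₀(4π·r²).
4π·r² = 5077 m², 10·log₁₀ of that is 37.056 dB.
L_p = 87.3 − 37.056 = 50.24 dB.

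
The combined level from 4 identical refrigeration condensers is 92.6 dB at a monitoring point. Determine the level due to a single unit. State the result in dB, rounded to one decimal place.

86.6 dB

4 equal contributions raise the level by 10·log₁₀ 4 = 6.021 dB, so each unit alone gives 92.6 − 6.021.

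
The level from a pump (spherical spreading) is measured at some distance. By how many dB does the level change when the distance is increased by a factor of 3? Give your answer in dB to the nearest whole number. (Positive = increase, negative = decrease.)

Point-source spreading: ΔL = −20·log₁₀(r₂/r₁).
ΔL = −20·log₁₀(3) = -9.54 dB.

-10 dB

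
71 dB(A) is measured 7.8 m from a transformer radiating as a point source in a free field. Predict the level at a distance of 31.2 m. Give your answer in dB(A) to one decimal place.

Point-source attenuation: ΔL = 20·log₁₀(r₂/r₁) = 20·log₁₀(31.2/7.8) = 12.041 dB.
L₂ = 71 − 20·log₁₀(31.2/7.8) = 71 − 12.041 = 58.96 dB(A).

59.0 dB(A)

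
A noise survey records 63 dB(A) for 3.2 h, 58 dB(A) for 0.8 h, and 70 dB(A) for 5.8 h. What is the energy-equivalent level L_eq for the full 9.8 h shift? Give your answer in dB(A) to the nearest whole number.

The energy average is taken in the linear domain: L_eq = 10·log₁₀[(Σ tᵢ·10^(Lᵢ/10))/T], T = 9.8 h.
Σ tᵢ·10^(Lᵢ/10) = 3.2·10^(63/10) + 0.8·10^(58/10) + 5.8·10^(70/10) = 6.489e+07.
L_eq = 10·log₁₀(6.489e+07/9.8) = 68.21 dB(A).

68 dB(A)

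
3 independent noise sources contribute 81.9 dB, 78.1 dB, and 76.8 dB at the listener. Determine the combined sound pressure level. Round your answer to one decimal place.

84.3 dB

Incoherent sources combine by intensity addition: L_total = 10·log₁₀(Σ 10^(L_i/10)).
Σ 10^(L/10) = 10^(81.9/10) + 10^(78.1/10) + 10^(76.8/10) = 2.673e+08.
L_total = 10·log₁₀(2.673e+08) = 84.27 dB.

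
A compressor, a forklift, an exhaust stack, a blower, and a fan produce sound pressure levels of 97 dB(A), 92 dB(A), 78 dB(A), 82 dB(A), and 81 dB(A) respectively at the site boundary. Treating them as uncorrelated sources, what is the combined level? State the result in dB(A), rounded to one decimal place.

98.4 dB(A)

For uncorrelated sources the intensities add, so convert each level to linear form, sum, and take 10·log₁₀ of the total.
Σ 10^(L/10) = 10^(97/10) + 10^(92/10) + 10^(78/10) + 10^(82/10) + 10^(81/10) = 6.944e+09.
L_total = 10·log₁₀(6.944e+09) = 98.42 dB(A).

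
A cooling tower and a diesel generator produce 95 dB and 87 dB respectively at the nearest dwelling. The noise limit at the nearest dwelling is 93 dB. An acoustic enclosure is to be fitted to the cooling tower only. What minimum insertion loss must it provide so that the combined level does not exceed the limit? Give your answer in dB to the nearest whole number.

Fixed contribution from the other source: Σ 10^(L/10) = 10^(87/10) = 5.012e+08 (87.00 dB).
To meet 93 dB overall, the treated cooling tower may contribute at most 10^(93/10) − 5.012e+08 = 1.494e+09, i.e. 91.74 dB.
Required insertion loss = 95 − 91.74 = 3.26 dB.

3 dB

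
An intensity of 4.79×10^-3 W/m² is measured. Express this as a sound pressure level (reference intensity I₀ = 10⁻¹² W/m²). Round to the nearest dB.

97 dB

I/I₀ = 4.79×10^-3/10⁻¹² = 4.79×10^9, and L = 10·log₁₀(I/I₀).
L = 10·(0.6803 + 9) = 96.80 dB.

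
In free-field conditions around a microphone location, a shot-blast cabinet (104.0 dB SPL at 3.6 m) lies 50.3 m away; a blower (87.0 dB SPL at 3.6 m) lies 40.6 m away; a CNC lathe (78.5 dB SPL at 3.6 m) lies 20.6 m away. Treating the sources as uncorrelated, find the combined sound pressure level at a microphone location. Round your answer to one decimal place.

81.3 dB SPL

Propagate each source to the receiver with L = L_ref − 20·log₁₀(r/r_ref), then add intensities.
shot-blast cabinet: 104.0 − 20·log₁₀(50.3/3.6) = 104.0 − 22.91 = 81.09 dB SPL.
blower: 87.0 − 20·log₁₀(40.6/3.6) = 87.0 − 21.04 = 65.96 dB SPL.
CNC lathe: 78.5 − 20·log₁₀(20.6/3.6) = 78.5 − 15.15 = 63.35 dB SPL.
Σ 10^(L/10) = 1.348e+08 → L_total = 10·log₁₀(1.348e+08) = 81.30 dB SPL.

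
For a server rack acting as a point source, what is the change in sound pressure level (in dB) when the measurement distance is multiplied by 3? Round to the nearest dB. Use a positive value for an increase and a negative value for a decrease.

-10 dB

Point-source spreading: ΔL = −20·log₁₀(r₂/r₁).
ΔL = −20·log₁₀(3) = -9.54 dB.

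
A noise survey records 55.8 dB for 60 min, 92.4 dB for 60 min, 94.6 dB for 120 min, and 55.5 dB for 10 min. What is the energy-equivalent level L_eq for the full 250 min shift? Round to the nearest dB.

93 dB

The energy average is taken in the linear domain: L_eq = 10·log₁₀[(Σ tᵢ·10^(Lᵢ/10))/T], T = 250 min.
Σ tᵢ·10^(Lᵢ/10) = 60·10^(55.8/10) + 60·10^(92.4/10) + 120·10^(94.6/10) + 10·10^(55.5/10) = 4.504e+11.
L_eq = 10·log₁₀(4.504e+11/250) = 92.56 dB.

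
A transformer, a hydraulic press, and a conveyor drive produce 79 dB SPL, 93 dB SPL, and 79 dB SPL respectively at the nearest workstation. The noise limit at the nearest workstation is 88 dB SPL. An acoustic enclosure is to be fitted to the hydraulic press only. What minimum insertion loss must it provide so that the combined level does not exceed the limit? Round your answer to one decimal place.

Fixed contribution from the other sources: Σ 10^(L/10) = 10^(79/10) + 10^(79/10) = 1.589e+08 (82.01 dB SPL).
To meet 88 dB SPL overall, the treated hydraulic press may contribute at most 10^(88/10) − 1.589e+08 = 4.721e+08, i.e. 86.74 dB SPL.
Required insertion loss = 93 − 86.74 = 6.26 dB.

6.3 dB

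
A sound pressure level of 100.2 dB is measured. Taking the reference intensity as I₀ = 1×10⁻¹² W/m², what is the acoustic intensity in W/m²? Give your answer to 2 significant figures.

0.010 W/m²

L = 10·log₁₀(I/I₀) ⇒ I = I₀·10^(L/10) = 10⁻¹² × 10^10.02.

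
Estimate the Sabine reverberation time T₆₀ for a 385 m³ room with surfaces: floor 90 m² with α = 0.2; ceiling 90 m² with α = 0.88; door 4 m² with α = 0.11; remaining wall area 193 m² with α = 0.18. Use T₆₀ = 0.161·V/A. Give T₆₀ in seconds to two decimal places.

Total absorption A = 90·0.2 + 90·0.88 + 4·0.11 + 193·0.18 = 132.38 m² sabins.
T₆₀ = 0.161 × 385 / 132.38 = 0.468 s.

0.47 s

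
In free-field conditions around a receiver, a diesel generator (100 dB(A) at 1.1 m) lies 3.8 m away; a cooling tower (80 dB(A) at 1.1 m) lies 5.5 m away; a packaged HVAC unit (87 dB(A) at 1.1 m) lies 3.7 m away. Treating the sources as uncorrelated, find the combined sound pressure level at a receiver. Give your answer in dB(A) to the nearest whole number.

89 dB(A)

Apply inverse-square spreading to bring every level to the receiver, then sum 10^(L/10).
diesel generator: 100 − 20·log₁₀(3.8/1.1) = 100 − 10.77 = 89.23 dB(A).
cooling tower: 80 − 20·log₁₀(5.5/1.1) = 80 − 13.98 = 66.02 dB(A).
packaged HVAC unit: 87 − 20·log₁₀(3.7/1.1) = 87 − 10.54 = 76.46 dB(A).
Σ 10^(L/10) = 8.862e+08 → L_total = 10·log₁₀(8.862e+08) = 89.48 dB(A).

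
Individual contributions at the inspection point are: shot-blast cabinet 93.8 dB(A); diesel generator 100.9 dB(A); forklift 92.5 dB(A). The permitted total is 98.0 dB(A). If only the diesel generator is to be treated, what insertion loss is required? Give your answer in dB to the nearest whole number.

The untreated sources together contribute 10^(93.8/10) + 10^(92.5/10) = 4.177e+09, i.e. 96.21 dB(A).
To meet 98.0 dB(A) overall, the treated diesel generator may contribute at most 10^(98.0/10) − 4.177e+09 = 2.132e+09, i.e. 93.29 dB(A).
Required insertion loss = 100.9 − 93.29 = 7.61 dB.

8 dB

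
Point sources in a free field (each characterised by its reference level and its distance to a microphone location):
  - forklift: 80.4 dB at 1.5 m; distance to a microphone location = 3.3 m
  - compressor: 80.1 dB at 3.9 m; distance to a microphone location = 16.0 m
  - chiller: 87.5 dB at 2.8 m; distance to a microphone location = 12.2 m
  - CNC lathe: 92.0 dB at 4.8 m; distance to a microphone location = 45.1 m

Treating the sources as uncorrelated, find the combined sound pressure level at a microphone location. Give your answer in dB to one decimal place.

78.8 dB

Propagate each source to the receiver with L = L_ref − 20·log₁₀(r/r_ref), then add intensities.
forklift: 80.4 − 20·log₁₀(3.3/1.5) = 80.4 − 6.85 = 73.55 dB.
compressor: 80.1 − 20·log₁₀(16.0/3.9) = 80.1 − 12.26 = 67.84 dB.
chiller: 87.5 − 20·log₁₀(12.2/2.8) = 87.5 − 12.78 = 74.72 dB.
CNC lathe: 92.0 − 20·log₁₀(45.1/4.8) = 92.0 − 19.46 = 72.54 dB.
Σ 10^(L/10) = 7.631e+07 → L_total = 10·log₁₀(7.631e+07) = 78.83 dB.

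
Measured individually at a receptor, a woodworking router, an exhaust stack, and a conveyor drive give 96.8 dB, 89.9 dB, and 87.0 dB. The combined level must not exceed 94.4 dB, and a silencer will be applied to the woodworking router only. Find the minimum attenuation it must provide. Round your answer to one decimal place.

Everything except the woodworking router sums to 10^(89.9/10) + 10^(87.0/10) = 1.478e+09 in linear terms, 91.70 dB.
To meet 94.4 dB overall, the treated woodworking router may contribute at most 10^(94.4/10) − 1.478e+09 = 1.276e+09, i.e. 91.06 dB.
So the woodworking router must be reduced from 96.8 to 91.06 dB: IL = 5.74 dB.

5.7 dB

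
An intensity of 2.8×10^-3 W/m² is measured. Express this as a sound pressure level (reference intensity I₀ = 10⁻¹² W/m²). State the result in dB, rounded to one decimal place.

94.5 dB

L = 10·log₁₀(I/I₀) = 10·log₁₀(2.8×10^-3/10⁻¹²) = 10·log₁₀(2.8×10^9).
L = 10·(0.4472 + 9) = 94.47 dB.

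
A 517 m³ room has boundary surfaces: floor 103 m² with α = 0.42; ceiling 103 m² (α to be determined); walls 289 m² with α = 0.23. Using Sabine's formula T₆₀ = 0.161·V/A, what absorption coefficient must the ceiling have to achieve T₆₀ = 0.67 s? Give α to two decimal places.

Required total absorption A = 0.161·517/0.67 = 124.23 m².
Absorption from the other surfaces = 103·0.42 + 289·0.23 = 109.73 m², so the ceiling must supply 14.50 m² over 103 m².
α = 14.50/103 = 0.141.

0.14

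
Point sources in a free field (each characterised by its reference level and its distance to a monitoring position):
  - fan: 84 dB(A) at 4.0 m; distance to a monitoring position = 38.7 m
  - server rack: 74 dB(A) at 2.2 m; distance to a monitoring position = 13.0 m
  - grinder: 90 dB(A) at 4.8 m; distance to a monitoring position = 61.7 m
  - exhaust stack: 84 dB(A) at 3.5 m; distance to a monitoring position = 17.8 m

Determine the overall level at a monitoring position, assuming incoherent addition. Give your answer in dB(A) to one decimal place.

72.8 dB(A)

First find each source's level at the receiver (point-source: −20·log₁₀(r/r_ref)), then combine on an intensity basis.
fan: 84 − 20·log₁₀(38.7/4.0) = 84 − 19.71 = 64.29 dB(A).
server rack: 74 − 20·log₁₀(13.0/2.2) = 74 − 15.43 = 58.57 dB(A).
grinder: 90 − 20·log₁₀(61.7/4.8) = 90 − 22.18 = 67.82 dB(A).
exhaust stack: 84 − 20·log₁₀(17.8/3.5) = 84 − 14.13 = 69.87 dB(A).
Σ 10^(L/10) = 1.917e+07 → L_total = 10·log₁₀(1.917e+07) = 72.83 dB(A).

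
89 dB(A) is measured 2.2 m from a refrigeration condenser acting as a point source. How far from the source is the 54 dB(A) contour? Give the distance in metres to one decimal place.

For a point source L₁ − L₂ = 20·log₁₀(r₂/r₁), so r₂ = r₁·10^((L₁−L₂)/20).
r₂ = 2.2·10^((89−54)/20) = 2.2·10^(35.0/20) = 123.72 m.

123.7 m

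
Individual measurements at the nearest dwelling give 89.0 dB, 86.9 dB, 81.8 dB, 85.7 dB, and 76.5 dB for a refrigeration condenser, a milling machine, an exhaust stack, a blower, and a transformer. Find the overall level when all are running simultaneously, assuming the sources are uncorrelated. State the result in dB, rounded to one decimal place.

Incoherent sources combine by intensity addition: L_total = 10·log₁₀(Σ 10^(L_i/10)).
Σ 10^(L/10) = 10^(89.0/10) + 10^(86.9/10) + 10^(81.8/10) + 10^(85.7/10) + 10^(76.5/10) = 1.852e+09.
L_total = 10·log₁₀(1.852e+09) = 92.68 dB.

92.7 dB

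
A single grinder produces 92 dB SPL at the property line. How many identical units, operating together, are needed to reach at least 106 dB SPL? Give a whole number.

26

N identical sources give L₁ + 10·log₁₀ N, so require 10·log₁₀ N ≥ 106 − 92 = 14.0 dB.
N ≥ 10^(14.0/10) = 25.119, so N = 26.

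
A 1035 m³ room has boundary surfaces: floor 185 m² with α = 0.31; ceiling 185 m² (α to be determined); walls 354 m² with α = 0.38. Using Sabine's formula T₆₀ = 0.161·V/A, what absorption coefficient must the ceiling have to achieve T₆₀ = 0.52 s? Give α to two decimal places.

From T₆₀ = 0.161·V/A, the target T₆₀ = 0.52 s needs A = 0.161·1035/0.52 = 320.45 m².
Absorption from the other surfaces = 185·0.31 + 354·0.38 = 191.87 m², so the ceiling must supply 128.58 m² over 185 m².
α = 128.58/185 = 0.695.

0.70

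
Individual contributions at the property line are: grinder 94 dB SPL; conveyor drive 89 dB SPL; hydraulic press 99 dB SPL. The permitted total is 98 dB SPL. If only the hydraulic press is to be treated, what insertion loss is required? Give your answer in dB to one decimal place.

4.2 dB

Everything except the hydraulic press sums to 10^(94/10) + 10^(89/10) = 3.306e+09 in linear terms, 95.19 dB SPL.
To meet 98 dB SPL overall, the treated hydraulic press may contribute at most 10^(98/10) − 3.306e+09 = 3.003e+09, i.e. 94.78 dB SPL.
So the hydraulic press must be reduced from 99 to 94.78 dB SPL: IL = 4.22 dB.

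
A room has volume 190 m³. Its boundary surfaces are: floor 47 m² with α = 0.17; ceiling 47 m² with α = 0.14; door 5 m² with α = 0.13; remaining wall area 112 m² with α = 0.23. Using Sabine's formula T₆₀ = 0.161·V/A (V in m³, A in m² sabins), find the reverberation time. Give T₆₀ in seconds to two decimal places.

Total absorption A = 47·0.17 + 47·0.14 + 5·0.13 + 112·0.23 = 40.98 m² sabins.
T₆₀ = 0.161 × 190 / 40.98 = 0.746 s.

0.75 s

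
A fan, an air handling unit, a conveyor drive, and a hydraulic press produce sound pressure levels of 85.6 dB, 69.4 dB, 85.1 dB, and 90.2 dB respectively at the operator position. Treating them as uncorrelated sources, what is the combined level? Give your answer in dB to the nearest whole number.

Incoherent sources combine by intensity addition: L_total = 10·log₁₀(Σ 10^(L_i/10)).
Σ 10^(L/10) = 10^(85.6/10) + 10^(69.4/10) + 10^(85.1/10) + 10^(90.2/10) = 1.743e+09.
L_total = 10·log₁₀(1.743e+09) = 92.41 dB.

92 dB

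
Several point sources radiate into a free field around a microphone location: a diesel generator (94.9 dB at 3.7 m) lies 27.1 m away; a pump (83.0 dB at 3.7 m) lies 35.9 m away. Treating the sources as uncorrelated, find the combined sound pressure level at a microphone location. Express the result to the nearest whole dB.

78 dB

First find each source's level at the receiver (point-source: −20·log₁₀(r/r_ref)), then combine on an intensity basis.
diesel generator: 94.9 − 20·log₁₀(27.1/3.7) = 94.9 − 17.30 = 77.60 dB.
pump: 83.0 − 20·log₁₀(35.9/3.7) = 83.0 − 19.74 = 63.26 dB.
Σ 10^(L/10) = 5.973e+07 → L_total = 10·log₁₀(5.973e+07) = 77.76 dB.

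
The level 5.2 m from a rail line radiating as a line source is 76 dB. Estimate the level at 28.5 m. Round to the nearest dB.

For a line source, L₂ = L₁ − 10·log₁₀(r₂/r₁).
L₂ = 76 − 10·log₁₀(28.5/5.2) = 76 − 7.388 = 68.61 dB.

69 dB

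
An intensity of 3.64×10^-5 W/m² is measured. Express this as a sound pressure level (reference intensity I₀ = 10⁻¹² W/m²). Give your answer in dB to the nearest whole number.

I/I₀ = 3.64×10^-5/10⁻¹² = 3.64×10^7, and L = 10·log₁₀(I/I₀).
L = 10·(0.5611 + 7) = 75.61 dB.

76 dB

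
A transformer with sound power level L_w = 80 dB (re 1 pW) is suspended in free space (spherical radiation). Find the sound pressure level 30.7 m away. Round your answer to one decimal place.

39.3 dB

L_p = L_w − 10·log₁₀(4π·r²) with r = 30.7 m.
4π·r² = 1.184e+04 m², 10·log₁₀ of that is 40.735 dB.
L_p = 80 − 40.735 = 39.27 dB.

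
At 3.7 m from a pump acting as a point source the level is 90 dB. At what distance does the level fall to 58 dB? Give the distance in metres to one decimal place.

The 32.0 dB drop corresponds to a distance ratio of 10^(32.0/20) for a point source.
r₂ = 3.7·10^((90−58)/20) = 3.7·10^(32.0/20) = 147.30 m.

147.3 m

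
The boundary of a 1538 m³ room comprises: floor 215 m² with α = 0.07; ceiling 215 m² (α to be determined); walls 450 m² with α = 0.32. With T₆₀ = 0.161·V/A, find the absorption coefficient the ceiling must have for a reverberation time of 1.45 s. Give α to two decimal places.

0.05

A = 0.161·V/T₆₀ = 0.161·1538/1.45 = 170.77 m² sabins.
Absorption from the other surfaces = 215·0.07 + 450·0.32 = 159.05 m², so the ceiling must supply 11.72 m² over 215 m².
α = 11.72/215 = 0.055.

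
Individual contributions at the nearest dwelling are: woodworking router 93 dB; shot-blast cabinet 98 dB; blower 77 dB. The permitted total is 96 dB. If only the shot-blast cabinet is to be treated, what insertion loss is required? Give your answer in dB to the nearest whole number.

5 dB

The untreated sources together contribute 10^(93/10) + 10^(77/10) = 2.045e+09, i.e. 93.11 dB.
To meet 96 dB overall, the treated shot-blast cabinet may contribute at most 10^(96/10) − 2.045e+09 = 1.936e+09, i.e. 92.87 dB.
Required insertion loss = 98 − 92.87 = 5.13 dB.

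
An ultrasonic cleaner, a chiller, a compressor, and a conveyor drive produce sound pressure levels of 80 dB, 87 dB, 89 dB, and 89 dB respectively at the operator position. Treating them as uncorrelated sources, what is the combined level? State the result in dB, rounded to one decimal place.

Incoherent sources combine by intensity addition: L_total = 10·log₁₀(Σ 10^(L_i/10)).
Σ 10^(L/10) = 10^(80/10) + 10^(87/10) + 10^(89/10) + 10^(89/10) = 2.190e+09.
L_total = 10·log₁₀(2.190e+09) = 93.40 dB.

93.4 dB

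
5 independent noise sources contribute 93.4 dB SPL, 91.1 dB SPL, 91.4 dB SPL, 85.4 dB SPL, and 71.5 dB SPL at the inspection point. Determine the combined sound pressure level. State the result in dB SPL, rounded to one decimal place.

For uncorrelated sources the intensities add, so convert each level to linear form, sum, and take 10·log₁₀ of the total.
Σ 10^(L/10) = 10^(93.4/10) + 10^(91.1/10) + 10^(91.4/10) + 10^(85.4/10) + 10^(71.5/10) = 5.217e+09.
L_total = 10·log₁₀(5.217e+09) = 97.17 dB SPL.

97.2 dB SPL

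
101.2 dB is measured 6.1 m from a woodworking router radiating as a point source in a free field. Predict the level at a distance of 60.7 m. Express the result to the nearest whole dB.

81 dB

For a point source, L₂ = L₁ − 20·log₁₀(r₂/r₁).
L₂ = 101.2 − 20·log₁₀(60.7/6.1) = 101.2 − 19.957 = 81.24 dB.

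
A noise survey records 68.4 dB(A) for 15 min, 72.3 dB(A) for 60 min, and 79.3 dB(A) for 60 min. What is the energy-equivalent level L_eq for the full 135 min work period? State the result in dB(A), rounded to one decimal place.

76.6 dB(A)

The energy average is taken in the linear domain: L_eq = 10·log₁₀[(Σ tᵢ·10^(Lᵢ/10))/T], T = 135 min.
Σ tᵢ·10^(Lᵢ/10) = 15·10^(68.4/10) + 60·10^(72.3/10) + 60·10^(79.3/10) = 6.230e+09.
L_eq = 10·log₁₀(6.230e+09/135) = 76.64 dB(A).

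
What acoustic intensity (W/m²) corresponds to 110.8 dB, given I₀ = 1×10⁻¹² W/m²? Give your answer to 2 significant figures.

I/I₀ = 10^(110.8/10) = 1.202e+11, so I = 1.202e+11 × 10⁻¹² W/m².

0.12 W/m²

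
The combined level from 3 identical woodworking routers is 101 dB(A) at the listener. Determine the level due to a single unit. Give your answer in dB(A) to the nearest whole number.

For N identical incoherent sources L_total = L₁ + 10·log₁₀ N, so L₁ = 101 − 10·log₁₀(3) = 101 − 4.771.

96 dB(A)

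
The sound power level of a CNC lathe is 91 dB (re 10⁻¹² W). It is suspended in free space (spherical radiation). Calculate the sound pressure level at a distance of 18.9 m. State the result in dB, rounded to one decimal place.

54.5 dB

The power spreads over a sphere of area 4π·r², so L_p = L_w − 10·log₁₀(4π·r²).
4π·r² = 4489 m², 10·log₁₀ of that is 36.521 dB.
L_p = 91 − 36.521 = 54.48 dB.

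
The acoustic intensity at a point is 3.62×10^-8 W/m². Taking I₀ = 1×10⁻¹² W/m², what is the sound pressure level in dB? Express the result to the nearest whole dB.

46 dB

Dividing by I₀ shifts the exponent by 12: I/I₀ = 3.62×10^4.
L = 10·(0.5587 + 4) = 45.59 dB.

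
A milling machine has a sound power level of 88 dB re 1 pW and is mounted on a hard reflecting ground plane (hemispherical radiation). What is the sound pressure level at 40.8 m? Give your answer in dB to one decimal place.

The power spreads over a hemisphere of area 2π·r², so L_p = L_w − 10·log₁₀(2π·r²).
2π·r² = 1.046e+04 m², 10·log₁₀ of that is 40.195 dB.
L_p = 88 − 40.195 = 47.80 dB.

47.8 dB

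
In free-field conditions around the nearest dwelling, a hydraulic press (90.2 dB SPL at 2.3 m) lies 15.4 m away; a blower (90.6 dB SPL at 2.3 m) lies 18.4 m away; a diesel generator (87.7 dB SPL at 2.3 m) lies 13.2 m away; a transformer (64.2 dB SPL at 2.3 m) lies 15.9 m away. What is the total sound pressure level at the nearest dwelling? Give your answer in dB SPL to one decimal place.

77.7 dB SPL

Propagate each source to the receiver with L = L_ref − 20·log₁₀(r/r_ref), then add intensities.
hydraulic press: 90.2 − 20·log₁₀(15.4/2.3) = 90.2 − 16.52 = 73.68 dB SPL.
blower: 90.6 − 20·log₁₀(18.4/2.3) = 90.6 − 18.06 = 72.54 dB SPL.
diesel generator: 87.7 − 20·log₁₀(13.2/2.3) = 87.7 − 15.18 = 72.52 dB SPL.
transformer: 64.2 − 20·log₁₀(15.9/2.3) = 64.2 − 16.79 = 47.41 dB SPL.
Σ 10^(L/10) = 5.923e+07 → L_total = 10·log₁₀(5.923e+07) = 77.73 dB SPL.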